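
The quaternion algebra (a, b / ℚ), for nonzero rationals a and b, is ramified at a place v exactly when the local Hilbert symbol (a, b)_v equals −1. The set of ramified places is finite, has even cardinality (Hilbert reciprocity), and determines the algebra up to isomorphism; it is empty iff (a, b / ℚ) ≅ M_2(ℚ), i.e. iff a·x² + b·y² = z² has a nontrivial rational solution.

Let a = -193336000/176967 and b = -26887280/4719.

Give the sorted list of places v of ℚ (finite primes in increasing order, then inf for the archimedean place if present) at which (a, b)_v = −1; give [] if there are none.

Mod squares: a ≡ -5005, b ≡ -3705. Check v ∈ {∞, 2, 3, 5, 7, 11, 13, 19, 53}.
v=5: a=5^3·(≡1), b=5^1·(≡1) mod 5; (1|5)=+1, (1|5)=+1; (−1)^{3·1·2}·(+1)^1·(+1)^3 = +1.
v=∞: -5005 < 0 and -3705 < 0  ⇒  (a,b)_∞ = -1.
v=11: a=11^1·(≡2), b=11^-2·(≡7) mod 11; (2|11)=-1, (7|11)=-1; (−1)^{1·-2·5}·(-1)^-2·(-1)^1 = -1.
v=13: a=13^3·(≡8), b=13^-1·(≡4) mod 13; (8|13)=-1, (4|13)=+1; (−1)^{3·-1·6}·(-1)^-1·(+1)^3 = -1.
v=19: a=19^0·(≡1), b=19^3·(≡10) mod 19; (1|19)=+1, (10|19)=-1; (−1)^{0·3·9}·(+1)^3·(-1)^0 = +1.
v=2: v_2(a)=6, v_2(b)=4; units ≡ 3, 7 (mod 8); ε·ε+αω+βω = 1·1+6·0+4·1 ≡ 1  ⇒  (a,b)_2 = -1.
v=53: a=53^-2·(≡5), b=53^0·(≡22) mod 53; (5|53)=-1, (22|53)=-1; (−1)^{-2·0·26}·(-1)^0·(-1)^-2 = +1.
v=7: a=7^-1·(≡6), b=7^2·(≡3) mod 7; (6|7)=-1, (3|7)=-1; (−1)^{-1·2·3}·(-1)^2·(-1)^-1 = -1.
v=3: a=3^-2·(≡2), b=3^-1·(≡1) mod 3; (2|3)=-1, (1|3)=+1; (−1)^{-2·-1·1}·(-1)^-1·(+1)^-2 = -1.
Ram(-5005, -3705) = {2, 3, 7, 11, 13, ∞}; no ℚ_2-point on the conic.

[2, 3, 7, 11, 13, inf]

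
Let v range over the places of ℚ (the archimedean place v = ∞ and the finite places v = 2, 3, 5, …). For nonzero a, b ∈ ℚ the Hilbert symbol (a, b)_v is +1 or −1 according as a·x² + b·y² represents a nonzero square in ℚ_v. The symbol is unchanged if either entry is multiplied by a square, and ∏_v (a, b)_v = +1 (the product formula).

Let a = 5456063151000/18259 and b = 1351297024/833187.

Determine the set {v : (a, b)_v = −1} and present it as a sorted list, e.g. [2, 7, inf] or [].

(a, b) ≡ (1799490, 32718) mod (ℚ^×)²; places V = {2, 3, 5, 7, 11, 17, 19, 23, 31, 41, ∞}.
(a,b)_31: α=-2, u≡18; β=-2, v≡13 (mod 31); (18|31)=+1, (13|31)=-1; sign (−1)^0·+1^-2·-1^-2 = +1.
(a,b)_5: α=3, u≡2; β=0, v≡2 (mod 5); (2|5)=-1, (2|5)=-1; sign (−1)^0·-1^0·-1^3 = -1.
(a,b)_∞: sgn(1799490)=+, sgn(32718)=+, so +1.
(a,b)_41: α=1, u≡25; β=1, v≡11 (mod 41); (25|41)=+1, (11|41)=-1; sign (−1)^0·+1^1·-1^1 = -1.
(a,b)_19: α=-1, u≡15; β=1, v≡18 (mod 19); (15|19)=-1, (18|19)=-1; sign (−1)^1·-1^1·-1^-1 = -1.
(a,b)_17: α=0, u≡5; β=-2, v≡14 (mod 17); (5|17)=-1, (14|17)=-1; sign (−1)^0·-1^-2·-1^0 = +1.
(a,b)_23: α=2, u≡1; β=0, v≡1 (mod 23); (1|23)=+1, (1|23)=+1; sign (−1)^0·+1^0·+1^2 = +1.
(a,b)_3: α=3, u≡1; β=-1, v≡1 (mod 3); (1|3)=+1, (1|3)=+1; sign (−1)^1·+1^-1·+1^3 = -1.
(a,b)_2: α=3, β=11; u≡1, v≡7 (mod 8); ε(u)ε(v)=0·1, αω(v)=3·0, βω(u)=11·0; sum ≡ 0  ⇒  +1.
(a,b)_7: α=1, u≡1; β=1, v≡6 (mod 7); (1|7)=+1, (6|7)=-1; sign (−1)^1·+1^1·-1^1 = +1.
(a,b)_11: α=3, u≡5; β=2, v≡9 (mod 11); (5|11)=+1, (9|11)=+1; sign (−1)^0·+1^2·+1^3 = +1.
|Ram(1799490, 32718)| = 4, even; anisotropic at {3, 5, 19, 41}.

[3, 5, 19, 41]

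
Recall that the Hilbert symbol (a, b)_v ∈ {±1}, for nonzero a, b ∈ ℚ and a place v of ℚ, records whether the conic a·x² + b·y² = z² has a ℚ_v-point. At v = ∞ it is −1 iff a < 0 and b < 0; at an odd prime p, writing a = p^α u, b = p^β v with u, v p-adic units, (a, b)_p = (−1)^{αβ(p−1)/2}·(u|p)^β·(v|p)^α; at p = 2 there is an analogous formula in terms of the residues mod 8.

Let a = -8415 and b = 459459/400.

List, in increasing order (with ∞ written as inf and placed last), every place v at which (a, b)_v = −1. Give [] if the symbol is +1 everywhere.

Mod squares: a ≡ -935, b ≡ 51051. Check v ∈ {∞, 2, 3, 5, 7, 11, 13, 17}.
v=3: a=3^2·(≡1), b=3^3·(≡1) mod 3; (1|3)=+1, (1|3)=+1; (−1)^{2·3·1}·(+1)^3·(+1)^2 = +1.
v=17: a=17^1·(≡15), b=17^1·(≡11) mod 17; (15|17)=+1, (11|17)=-1; (−1)^{1·1·8}·(+1)^1·(-1)^1 = -1.
v=7: a=7^0·(≡6), b=7^1·(≡5) mod 7; (6|7)=-1, (5|7)=-1; (−1)^{0·1·3}·(-1)^1·(-1)^0 = -1.
v=5: a=5^1·(≡2), b=5^-2·(≡4) mod 5; (2|5)=-1, (4|5)=+1; (−1)^{1·-2·2}·(-1)^-2·(+1)^1 = +1.
v=11: a=11^1·(≡5), b=11^1·(≡6) mod 11; (5|11)=+1, (6|11)=-1; (−1)^{1·1·5}·(+1)^1·(-1)^1 = +1.
v=∞: -935 < 0 and 51051 > 0  ⇒  (a,b)_∞ = +1.
v=13: a=13^0·(≡9), b=13^1·(≡10) mod 13; (9|13)=+1, (10|13)=+1; (−1)^{0·1·6}·(+1)^1·(+1)^0 = +1.
v=2: v_2(a)=0, v_2(b)=-4; units ≡ 1, 3 (mod 8); ε·ε+αω+βω = 0·1+0·1+-4·0 ≡ 0  ⇒  (a,b)_2 = +1.
(-935, 51051 / ℚ) ramifies at {7, 17}: a division algebra.

[7, 17]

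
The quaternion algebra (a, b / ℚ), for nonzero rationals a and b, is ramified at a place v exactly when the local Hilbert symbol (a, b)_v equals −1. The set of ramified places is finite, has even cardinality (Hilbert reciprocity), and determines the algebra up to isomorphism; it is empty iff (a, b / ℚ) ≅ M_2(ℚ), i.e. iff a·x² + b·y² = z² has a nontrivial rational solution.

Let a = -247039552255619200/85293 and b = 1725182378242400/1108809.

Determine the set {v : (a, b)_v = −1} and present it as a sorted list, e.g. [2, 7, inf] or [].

[2, 7]

(a, b) ≡ (-4186, 374) mod (ℚ^×)²; places V = {2, 3, 5, 7, 11, 13, 17, 23, 29, ∞}.
(a,b)_13: α=-1, u≡3; β=-2, v≡10 (mod 13); (3|13)=+1, (10|13)=+1; sign (−1)^0·+1^-2·+1^-1 = +1.
(a,b)_23: α=5, u≡6; β=4, v≡18 (mod 23); (6|23)=+1, (18|23)=+1; sign (−1)^0·+1^4·+1^5 = +1.
(a,b)_2: α=7, β=5; u≡3, v≡3 (mod 8); ε(u)ε(v)=1·1, αω(v)=7·1, βω(u)=5·1; sum ≡ 1  ⇒  -1.
(a,b)_11: α=2, u≡5; β=1, v≡5 (mod 11); (5|11)=+1, (5|11)=+1; sign (−1)^0·+1^1·+1^2 = +1.
(a,b)_5: α=2, u≡4; β=2, v≡4 (mod 5); (4|5)=+1, (4|5)=+1; sign (−1)^0·+1^2·+1^2 = +1.
(a,b)_∞: sgn(-4186)=−, sgn(374)=+, so +1.
(a,b)_17: α=2, u≡9; β=1, v≡10 (mod 17); (9|17)=+1, (10|17)=-1; sign (−1)^0·+1^1·-1^2 = +1.
(a,b)_7: α=3, u≡1; β=2, v≡3 (mod 7); (1|7)=+1, (3|7)=-1; sign (−1)^0·+1^2·-1^3 = -1.
(a,b)_29: α=0, u≡18; β=2, v≡18 (mod 29); (18|29)=-1, (18|29)=-1; sign (−1)^0·-1^2·-1^0 = +1.
(a,b)_3: α=-8, u≡2; β=-8, v≡2 (mod 3); (2|3)=-1, (2|3)=-1; sign (−1)^0·-1^-8·-1^-8 = +1.
|Ram(-4186, 374)| = 2, even; anisotropic at {2, 7}.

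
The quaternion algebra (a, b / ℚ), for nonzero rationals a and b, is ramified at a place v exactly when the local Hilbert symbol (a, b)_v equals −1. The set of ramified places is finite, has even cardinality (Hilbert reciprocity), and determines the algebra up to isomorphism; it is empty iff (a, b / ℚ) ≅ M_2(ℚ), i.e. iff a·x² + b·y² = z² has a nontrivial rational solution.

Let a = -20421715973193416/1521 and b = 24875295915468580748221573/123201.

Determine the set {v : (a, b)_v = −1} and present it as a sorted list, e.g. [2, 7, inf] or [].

[2, 17]

(a, b) ≡ (-11186, 37) mod (ℚ^×)²; places V = {2, 3, 7, 13, 17, 19, 31, 37, 47, ∞}.
(a,b)_∞: sgn(-11186)=−, sgn(37)=+, so +1.
(a,b)_17: α=1, u≡14; β=2, v≡7 (mod 17); (14|17)=-1, (7|17)=-1; sign (−1)^0·-1^2·-1^1 = -1.
(a,b)_37: α=2, u≡34; β=3, v≡12 (mod 37); (34|37)=+1, (12|37)=+1; sign (−1)^0·+1^3·+1^2 = +1.
(a,b)_47: α=1, u≡10; β=2, v≡28 (mod 47); (10|47)=-1, (28|47)=+1; sign (−1)^0·-1^2·+1^1 = +1.
(a,b)_3: α=-2, u≡1; β=-6, v≡1 (mod 3); (1|3)=+1, (1|3)=+1; sign (−1)^0·+1^-6·+1^-2 = +1.
(a,b)_7: α=1, u≡3; β=4, v≡4 (mod 7); (3|7)=-1, (4|7)=+1; sign (−1)^0·-1^4·+1^1 = +1.
(a,b)_31: α=4, u≡8; β=6, v≡24 (mod 31); (8|31)=+1, (24|31)=-1; sign (−1)^0·+1^6·-1^4 = +1.
(a,b)_13: α=-2, u≡6; β=-2, v≡11 (mod 13); (6|13)=-1, (11|13)=-1; sign (−1)^0·-1^-2·-1^-2 = +1.
(a,b)_2: α=3, β=0; u≡7, v≡5 (mod 8); ε(u)ε(v)=1·0, αω(v)=3·1, βω(u)=0·0; sum ≡ 1  ⇒  -1.
(a,b)_19: α=2, u≡7; β=2, v≡10 (mod 19); (7|19)=+1, (10|19)=-1; sign (−1)^0·+1^2·-1^2 = +1.
|Ram(-11186, 37)| = 2, even; anisotropic at {2, 17}.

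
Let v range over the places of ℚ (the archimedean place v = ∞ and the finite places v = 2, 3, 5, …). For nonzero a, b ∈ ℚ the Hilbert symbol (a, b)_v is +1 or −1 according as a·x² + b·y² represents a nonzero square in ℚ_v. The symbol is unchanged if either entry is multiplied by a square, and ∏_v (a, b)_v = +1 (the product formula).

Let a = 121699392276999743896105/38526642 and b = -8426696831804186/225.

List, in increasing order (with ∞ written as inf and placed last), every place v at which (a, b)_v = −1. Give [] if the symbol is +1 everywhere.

[2, 13]

Mod squares: a ≡ 2210, b ≡ -26. Check v ∈ {∞, 2, 3, 5, 7, 11, 13, 17, 19, 29, 41, 53}.
v=53: a=53^2·(≡11), b=53^4·(≡21) mod 53; (11|53)=+1, (21|53)=-1; (−1)^{2·4·26}·(+1)^4·(-1)^2 = +1.
v=7: a=7^-2·(≡6), b=7^0·(≡2) mod 7; (6|7)=-1, (2|7)=+1; (−1)^{-2·0·3}·(-1)^0·(+1)^-2 = +1.
v=3: a=3^-2·(≡2), b=3^-2·(≡1) mod 3; (2|3)=-1, (1|3)=+1; (−1)^{-2·-2·1}·(-1)^-2·(+1)^-2 = +1.
v=11: a=11^-2·(≡6), b=11^0·(≡2) mod 11; (6|11)=-1, (2|11)=-1; (−1)^{-2·0·5}·(-1)^0·(-1)^-2 = +1.
v=5: a=5^1·(≡3), b=5^-2·(≡1) mod 5; (3|5)=-1, (1|5)=+1; (−1)^{1·-2·2}·(-1)^-2·(+1)^1 = +1.
v=17: a=17^3·(≡11), b=17^2·(≡16) mod 17; (11|17)=-1, (16|17)=+1; (−1)^{3·2·8}·(-1)^2·(+1)^3 = +1.
v=∞: 2210 > 0 and -26 < 0  ⇒  (a,b)_∞ = +1.
v=13: a=13^5·(≡4), b=13^3·(≡6) mod 13; (4|13)=+1, (6|13)=-1; (−1)^{5·3·6}·(+1)^3·(-1)^5 = -1.
v=41: a=41^6·(≡4), b=41^0·(≡24) mod 41; (4|41)=+1, (24|41)=-1; (−1)^{6·0·20}·(+1)^0·(-1)^6 = +1.
v=19: a=19^-2·(≡1), b=19^0·(≡15) mod 19; (1|19)=+1, (15|19)=-1; (−1)^{-2·0·9}·(+1)^0·(-1)^-2 = +1.
v=2: v_2(a)=-1, v_2(b)=1; units ≡ 1, 3 (mod 8); ε·ε+αω+βω = 0·1+-1·1+1·0 ≡ 1  ⇒  (a,b)_2 = -1.
v=29: a=29^0·(≡13), b=29^2·(≡3) mod 29; (13|29)=+1, (3|29)=-1; (−1)^{0·2·14}·(+1)^2·(-1)^0 = +1.
(2210, -26 / ℚ) ramifies at {2, 13}: a division algebra.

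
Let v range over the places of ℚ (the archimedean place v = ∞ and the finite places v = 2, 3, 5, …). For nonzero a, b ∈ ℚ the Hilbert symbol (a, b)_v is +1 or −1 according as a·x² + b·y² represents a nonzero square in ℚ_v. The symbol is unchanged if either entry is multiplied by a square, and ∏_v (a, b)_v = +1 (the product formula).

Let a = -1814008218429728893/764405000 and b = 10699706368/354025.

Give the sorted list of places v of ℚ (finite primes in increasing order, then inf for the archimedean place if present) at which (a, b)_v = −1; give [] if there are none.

(a, b) ≡ (-26, 15457) mod (ℚ^×)²; places V = {2, 5, 7, 11, 13, 17, 23, 29, 41, ∞}.
(a,b)_13: α=9, u≡8; β=3, v≡5 (mod 13); (8|13)=-1, (5|13)=-1; sign (−1)^0·-1^3·-1^9 = +1.
(a,b)_23: α=-2, u≡19; β=0, v≡12 (mod 23); (19|23)=-1, (12|23)=+1; sign (−1)^0·-1^0·+1^-2 = +1.
(a,b)_7: α=0, u≡1; β=-2, v≡1 (mod 7); (1|7)=+1, (1|7)=+1; sign (−1)^0·+1^-2·+1^0 = +1.
(a,b)_5: α=-4, u≡4; β=-2, v≡3 (mod 5); (4|5)=+1, (3|5)=-1; sign (−1)^0·+1^-2·-1^-4 = +1.
(a,b)_41: α=2, u≡3; β=1, v≡16 (mod 41); (3|41)=-1, (16|41)=+1; sign (−1)^0·-1^1·+1^2 = -1.
(a,b)_2: α=-3, β=12; u≡3, v≡1 (mod 8); ε(u)ε(v)=1·0, αω(v)=-3·0, βω(u)=12·1; sum ≡ 0  ⇒  +1.
(a,b)_29: α=2, u≡18; β=1, v≡26 (mod 29); (18|29)=-1, (26|29)=-1; sign (−1)^0·-1^1·-1^2 = -1.
(a,b)_11: α=2, u≡7; β=0, v≡10 (mod 11); (7|11)=-1, (10|11)=-1; sign (−1)^0·-1^0·-1^2 = +1.
(a,b)_∞: sgn(-26)=−, sgn(15457)=+, so +1.
(a,b)_17: α=-2, u≡2; β=-2, v≡4 (mod 17); (2|17)=+1, (4|17)=+1; sign (−1)^0·+1^-2·+1^-2 = +1.
Ram(-26, 15457) = {29, 41}; no ℚ_29-point on the conic.

[29, 41]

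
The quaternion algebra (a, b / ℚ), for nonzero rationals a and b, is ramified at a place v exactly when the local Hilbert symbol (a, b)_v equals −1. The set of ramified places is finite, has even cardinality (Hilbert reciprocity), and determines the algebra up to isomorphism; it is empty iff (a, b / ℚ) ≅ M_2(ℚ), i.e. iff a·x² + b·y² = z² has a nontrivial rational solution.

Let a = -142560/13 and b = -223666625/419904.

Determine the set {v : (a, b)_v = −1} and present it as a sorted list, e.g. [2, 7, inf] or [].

[5, inf]

(a, b) ≡ (-1430, -65) mod (ℚ^×)²; places V = {2, 3, 5, 7, 11, 13, 53, ∞}.
(a,b)_13: α=-1, u≡11; β=1, v≡6 (mod 13); (11|13)=-1, (6|13)=-1; sign (−1)^0·-1^1·-1^-1 = +1.
(a,b)_11: α=1, u≡10; β=0, v≡5 (mod 11); (10|11)=-1, (5|11)=+1; sign (−1)^0·-1^0·+1^1 = +1.
(a,b)_53: α=0, u≡13; β=2, v≡26 (mod 53); (13|53)=+1, (26|53)=-1; sign (−1)^0·+1^2·-1^0 = +1.
(a,b)_2: α=5, β=-6; u≡5, v≡7 (mod 8); ε(u)ε(v)=0·1, αω(v)=5·0, βω(u)=-6·1; sum ≡ 0  ⇒  +1.
(a,b)_7: α=0, u≡5; β=2, v≡6 (mod 7); (5|7)=-1, (6|7)=-1; sign (−1)^0·-1^2·-1^0 = +1.
(a,b)_3: α=4, u≡1; β=-8, v≡1 (mod 3); (1|3)=+1, (1|3)=+1; sign (−1)^0·+1^-8·+1^4 = +1.
(a,b)_∞: sgn(-1430)=−, sgn(-65)=−, so -1.
(a,b)_5: α=1, u≡1; β=3, v≡3 (mod 5); (1|5)=+1, (3|5)=-1; sign (−1)^0·+1^3·-1^1 = -1.
Ram(-1430, -65) = {5, ∞}; no ℚ_5-point on the conic.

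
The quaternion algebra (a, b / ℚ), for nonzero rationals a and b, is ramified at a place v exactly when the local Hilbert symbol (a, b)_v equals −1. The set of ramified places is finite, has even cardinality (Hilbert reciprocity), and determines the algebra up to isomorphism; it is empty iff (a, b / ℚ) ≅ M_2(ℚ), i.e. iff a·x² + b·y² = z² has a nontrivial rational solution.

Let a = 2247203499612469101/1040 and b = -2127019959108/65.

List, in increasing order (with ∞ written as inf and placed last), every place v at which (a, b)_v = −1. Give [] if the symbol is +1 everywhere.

[5, 31]

(a, b) ≡ (908765, -45305) mod (ℚ^×)²; places V = {2, 3, 5, 11, 13, 17, 31, 41, ∞}.
(a,b)_3: α=14, u≡2; β=8, v≡1 (mod 3); (2|3)=-1, (1|3)=+1; sign (−1)^0·-1^8·+1^14 = +1.
(a,b)_41: α=1, u≡4; β=1, v≡20 (mod 41); (4|41)=+1, (20|41)=+1; sign (−1)^0·+1^1·+1^1 = +1.
(a,b)_13: α=-1, u≡1; β=-1, v≡12 (mod 13); (1|13)=+1, (12|13)=+1; sign (−1)^0·+1^-1·+1^-1 = +1.
(a,b)_2: α=-4, β=2; u≡5, v≡7 (mod 8); ε(u)ε(v)=0·1, αω(v)=-4·0, βω(u)=2·1; sum ≡ 0  ⇒  +1.
(a,b)_31: α=3, u≡10; β=2, v≡22 (mod 31); (10|31)=+1, (22|31)=-1; sign (−1)^0·+1^2·-1^3 = -1.
(a,b)_11: α=3, u≡4; β=2, v≡1 (mod 11); (4|11)=+1, (1|11)=+1; sign (−1)^0·+1^2·+1^3 = +1.
(a,b)_17: α=2, u≡16; β=1, v≡2 (mod 17); (16|17)=+1, (2|17)=+1; sign (−1)^0·+1^1·+1^2 = +1.
(a,b)_5: α=-1, u≡2; β=-1, v≡4 (mod 5); (2|5)=-1, (4|5)=+1; sign (−1)^0·-1^-1·+1^-1 = -1.
(a,b)_∞: sgn(908765)=+, sgn(-45305)=−, so +1.
(908765, -45305 / ℚ) ramifies at {5, 31}: a division algebra.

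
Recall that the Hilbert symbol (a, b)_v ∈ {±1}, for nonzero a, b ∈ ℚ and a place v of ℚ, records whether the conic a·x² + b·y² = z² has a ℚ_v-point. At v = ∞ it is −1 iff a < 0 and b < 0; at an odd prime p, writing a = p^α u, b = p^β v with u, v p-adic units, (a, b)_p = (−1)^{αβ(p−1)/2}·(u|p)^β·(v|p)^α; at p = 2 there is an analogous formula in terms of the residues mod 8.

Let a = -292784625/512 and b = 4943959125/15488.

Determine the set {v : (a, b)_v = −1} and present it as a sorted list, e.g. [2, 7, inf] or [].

Mod squares: a ≡ -3570, b ≡ 570. Check v ∈ {∞, 2, 3, 5, 7, 11, 17, 19}.
v=19: a=19^0·(≡2), b=19^1·(≡4) mod 19; (2|19)=-1, (4|19)=+1; (−1)^{0·1·9}·(-1)^1·(+1)^0 = -1.
v=2: v_2(a)=-9, v_2(b)=-7; units ≡ 7, 5 (mod 8); ε·ε+αω+βω = 1·0+-9·1+-7·0 ≡ 1  ⇒  (a,b)_2 = -1.
v=5: a=5^3·(≡4), b=5^3·(≡1) mod 5; (4|5)=+1, (1|5)=+1; (−1)^{3·3·2}·(+1)^3·(+1)^3 = +1.
v=17: a=17^1·(≡12), b=17^2·(≡8) mod 17; (12|17)=-1, (8|17)=+1; (−1)^{1·2·8}·(-1)^2·(+1)^1 = +1.
v=3: a=3^9·(≡1), b=3^1·(≡1) mod 3; (1|3)=+1, (1|3)=+1; (−1)^{9·1·1}·(+1)^1·(+1)^9 = -1.
v=11: a=11^0·(≡9), b=11^-2·(≡4) mod 11; (9|11)=+1, (4|11)=+1; (−1)^{0·-2·5}·(+1)^-2·(+1)^0 = +1.
v=∞: -3570 < 0 and 570 > 0  ⇒  (a,b)_∞ = +1.
v=7: a=7^1·(≡4), b=7^4·(≡3) mod 7; (4|7)=+1, (3|7)=-1; (−1)^{1·4·3}·(+1)^4·(-1)^1 = -1.
|Ram(-3570, 570)| = 4, even; anisotropic at {2, 3, 7, 19}.

[2, 3, 7, 19]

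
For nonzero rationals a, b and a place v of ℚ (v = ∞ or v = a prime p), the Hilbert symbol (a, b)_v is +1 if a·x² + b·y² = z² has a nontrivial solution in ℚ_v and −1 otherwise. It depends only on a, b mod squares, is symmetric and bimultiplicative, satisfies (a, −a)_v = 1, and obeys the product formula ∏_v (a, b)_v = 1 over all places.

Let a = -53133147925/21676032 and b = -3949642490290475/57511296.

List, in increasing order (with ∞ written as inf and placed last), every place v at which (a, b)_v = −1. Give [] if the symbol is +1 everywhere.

[3, 37, 47, inf]

Mod squares: a ≡ -111, b ≡ -10434. Check v ∈ {∞, 2, 3, 5, 7, 11, 13, 37, 43, 47, 53}.
v=5: a=5^2·(≡4), b=5^2·(≡1) mod 5; (4|5)=+1, (1|5)=+1; (−1)^{2·2·2}·(+1)^2·(+1)^2 = +1.
v=11: a=11^2·(≡7), b=11^4·(≡5) mod 11; (7|11)=-1, (5|11)=+1; (−1)^{2·4·5}·(-1)^4·(+1)^2 = +1.
v=2: v_2(a)=-14, v_2(b)=-7; units ≡ 1, 7 (mod 8); ε·ε+αω+βω = 0·1+-14·0+-7·0 ≡ 0  ⇒  (a,b)_2 = +1.
v=53: a=53^2·(≡30), b=53^2·(≡7) mod 53; (30|53)=-1, (7|53)=+1; (−1)^{2·2·26}·(-1)^2·(+1)^2 = +1.
v=37: a=37^1·(≡28), b=37^1·(≡2) mod 37; (28|37)=+1, (2|37)=-1; (−1)^{1·1·18}·(+1)^1·(-1)^1 = -1.
v=∞: -111 < 0 and -10434 < 0  ⇒  (a,b)_∞ = -1.
v=47: a=47^0·(≡35), b=47^3·(≡13) mod 47; (35|47)=-1, (13|47)=-1; (−1)^{0·3·23}·(-1)^3·(-1)^0 = -1.
v=43: a=43^0·(≡34), b=43^-2·(≡35) mod 43; (34|43)=-1, (35|43)=+1; (−1)^{0·-2·21}·(-1)^-2·(+1)^0 = +1.
v=3: a=3^-3·(≡2), b=3^-5·(≡2) mod 3; (2|3)=-1, (2|3)=-1; (−1)^{-3·-5·1}·(-1)^-5·(-1)^-3 = -1.
v=13: a=13^2·(≡5), b=13^0·(≡2) mod 13; (5|13)=-1, (2|13)=-1; (−1)^{2·0·6}·(-1)^0·(-1)^2 = +1.
v=7: a=7^-2·(≡1), b=7^0·(≡5) mod 7; (1|7)=+1, (5|7)=-1; (−1)^{-2·0·3}·(+1)^0·(-1)^-2 = +1.
Ram(-111, -10434) = {3, 37, 47, ∞}; no ℚ_3-point on the conic.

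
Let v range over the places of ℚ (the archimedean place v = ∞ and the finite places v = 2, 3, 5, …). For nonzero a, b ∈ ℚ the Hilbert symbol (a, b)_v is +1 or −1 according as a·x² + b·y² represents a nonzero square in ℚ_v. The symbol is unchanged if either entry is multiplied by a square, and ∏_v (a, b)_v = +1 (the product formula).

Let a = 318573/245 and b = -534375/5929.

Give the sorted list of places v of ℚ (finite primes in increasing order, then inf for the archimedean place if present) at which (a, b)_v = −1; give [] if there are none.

[5, 23]

Mod squares: a ≡ 2185, b ≡ -95. Check v ∈ {∞, 2, 3, 5, 7, 11, 19, 23}.
v=∞: 2185 > 0 and -95 < 0  ⇒  (a,b)_∞ = +1.
v=23: a=23^1·(≡8), b=23^0·(≡17) mod 23; (8|23)=+1, (17|23)=-1; (−1)^{1·0·11}·(+1)^0·(-1)^1 = -1.
v=19: a=19^1·(≡5), b=19^1·(≡14) mod 19; (5|19)=+1, (14|19)=-1; (−1)^{1·1·9}·(+1)^1·(-1)^1 = +1.
v=7: a=7^-2·(≡2), b=7^-2·(≡6) mod 7; (2|7)=+1, (6|7)=-1; (−1)^{-2·-2·3}·(+1)^-2·(-1)^-2 = +1.
v=11: a=11^0·(≡8), b=11^-2·(≡1) mod 11; (8|11)=-1, (1|11)=+1; (−1)^{0·-2·5}·(-1)^-2·(+1)^0 = +1.
v=5: a=5^-1·(≡2), b=5^5·(≡1) mod 5; (2|5)=-1, (1|5)=+1; (−1)^{-1·5·2}·(-1)^5·(+1)^-1 = -1.
v=3: a=3^6·(≡1), b=3^2·(≡1) mod 3; (1|3)=+1, (1|3)=+1; (−1)^{6·2·1}·(+1)^2·(+1)^6 = +1.
v=2: v_2(a)=0, v_2(b)=0; units ≡ 1, 1 (mod 8); ε·ε+αω+βω = 0·0+0·0+0·0 ≡ 0  ⇒  (a,b)_2 = +1.
(2185, -95 / ℚ) ramifies at {5, 23}: a division algebra.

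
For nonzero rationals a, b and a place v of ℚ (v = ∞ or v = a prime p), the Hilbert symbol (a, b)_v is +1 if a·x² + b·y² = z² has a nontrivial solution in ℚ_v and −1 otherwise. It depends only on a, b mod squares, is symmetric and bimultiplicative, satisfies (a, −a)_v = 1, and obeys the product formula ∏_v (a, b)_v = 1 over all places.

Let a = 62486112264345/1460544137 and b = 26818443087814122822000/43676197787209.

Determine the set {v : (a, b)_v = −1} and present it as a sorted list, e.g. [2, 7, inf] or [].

[5, 7]

(a, b) ≡ (373065, 55) mod (ℚ^×)²; places V = {2, 3, 5, 7, 11, 13, 17, 19, 23, 31, ∞}.
(a,b)_∞: sgn(373065)=+, sgn(55)=+, so +1.
(a,b)_7: α=5, u≡4; β=4, v≡5 (mod 7); (4|7)=+1, (5|7)=-1; sign (−1)^0·+1^4·-1^5 = -1.
(a,b)_19: α=1, u≡18; β=2, v≡11 (mod 19); (18|19)=-1, (11|19)=+1; sign (−1)^0·-1^2·+1^1 = +1.
(a,b)_2: α=0, β=4; u≡1, v≡7 (mod 8); ε(u)ε(v)=0·1, αω(v)=0·0, βω(u)=4·0; sum ≡ 0  ⇒  +1.
(a,b)_31: α=-2, u≡15; β=-4, v≡3 (mod 31); (15|31)=-1, (3|31)=-1; sign (−1)^0·-1^-4·-1^-2 = +1.
(a,b)_11: α=5, u≡6; β=9, v≡3 (mod 11); (6|11)=-1, (3|11)=+1; sign (−1)^1·-1^9·+1^5 = +1.
(a,b)_13: α=-2, u≡1; β=-2, v≡9 (mod 13); (1|13)=+1, (9|13)=+1; sign (−1)^0·+1^-2·+1^-2 = +1.
(a,b)_3: α=5, u≡2; β=8, v≡1 (mod 3); (2|3)=-1, (1|3)=+1; sign (−1)^0·-1^8·+1^5 = +1.
(a,b)_17: α=-1, u≡8; β=0, v≡2 (mod 17); (8|17)=+1, (2|17)=+1; sign (−1)^0·+1^0·+1^-1 = +1.
(a,b)_5: α=1, u≡2; β=3, v≡4 (mod 5); (2|5)=-1, (4|5)=+1; sign (−1)^0·-1^3·+1^1 = -1.
(a,b)_23: α=-2, u≡21; β=-4, v≡9 (mod 23); (21|23)=-1, (9|23)=+1; sign (−1)^0·-1^-4·+1^-2 = +1.
(373065, 55 / ℚ) ramifies at {5, 7}: a division algebra.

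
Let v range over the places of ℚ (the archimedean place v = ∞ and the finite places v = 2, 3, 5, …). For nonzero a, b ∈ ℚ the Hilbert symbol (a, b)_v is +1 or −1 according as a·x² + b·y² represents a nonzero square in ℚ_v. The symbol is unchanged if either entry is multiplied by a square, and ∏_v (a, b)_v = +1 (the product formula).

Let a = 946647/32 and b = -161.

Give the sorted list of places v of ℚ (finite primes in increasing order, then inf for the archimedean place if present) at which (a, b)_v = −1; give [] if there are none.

(a, b) ≡ (23374, -161) mod (ℚ^×)²; places V = {2, 3, 7, 13, 23, 29, 31, ∞}.
(a,b)_∞: sgn(23374)=+, sgn(-161)=−, so +1.
(a,b)_23: α=0, u≡4; β=1, v≡16 (mod 23); (4|23)=+1, (16|23)=+1; sign (−1)^0·+1^1·+1^0 = +1.
(a,b)_3: α=4, u≡1; β=0, v≡1 (mod 3); (1|3)=+1, (1|3)=+1; sign (−1)^0·+1^0·+1^4 = +1.
(a,b)_13: α=1, u≡1; β=0, v≡8 (mod 13); (1|13)=+1, (8|13)=-1; sign (−1)^0·+1^0·-1^1 = -1.
(a,b)_2: α=-5, β=0; u≡7, v≡7 (mod 8); ε(u)ε(v)=1·1, αω(v)=-5·0, βω(u)=0·0; sum ≡ 1  ⇒  -1.
(a,b)_31: α=1, u≡2; β=0, v≡25 (mod 31); (2|31)=+1, (25|31)=+1; sign (−1)^0·+1^0·+1^1 = +1.
(a,b)_29: α=1, u≡6; β=0, v≡13 (mod 29); (6|29)=+1, (13|29)=+1; sign (−1)^0·+1^0·+1^1 = +1.
(a,b)_7: α=0, u≡4; β=1, v≡5 (mod 7); (4|7)=+1, (5|7)=-1; sign (−1)^0·+1^1·-1^0 = +1.
(23374, -161 / ℚ) ramifies at {2, 13}: a division algebra.

[2, 13]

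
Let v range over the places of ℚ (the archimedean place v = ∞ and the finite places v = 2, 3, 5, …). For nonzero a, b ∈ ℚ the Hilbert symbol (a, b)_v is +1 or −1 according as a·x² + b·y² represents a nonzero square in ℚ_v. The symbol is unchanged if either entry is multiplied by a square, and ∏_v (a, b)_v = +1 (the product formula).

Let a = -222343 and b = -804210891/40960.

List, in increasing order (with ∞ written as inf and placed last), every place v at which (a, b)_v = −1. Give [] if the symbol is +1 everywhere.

[3, 5, 11, 17, 29, inf]

(a, b) ≡ (-222343, -510) mod (ℚ^×)²; places V = {2, 3, 5, 11, 17, 19, 29, 41, ∞}.
(a,b)_17: α=1, u≡11; β=1, v≡13 (mod 17); (11|17)=-1, (13|17)=+1; sign (−1)^0·-1^1·+1^1 = -1.
(a,b)_29: α=1, u≡18; β=0, v≡12 (mod 29); (18|29)=-1, (12|29)=-1; sign (−1)^0·-1^0·-1^1 = -1.
(a,b)_3: α=0, u≡2; β=1, v≡1 (mod 3); (2|3)=-1, (1|3)=+1; sign (−1)^0·-1^1·+1^0 = -1.
(a,b)_2: α=0, β=-13; u≡1, v≡1 (mod 8); ε(u)ε(v)=0·0, αω(v)=0·0, βω(u)=-13·0; sum ≡ 0  ⇒  +1.
(a,b)_5: α=0, u≡2; β=-1, v≡2 (mod 5); (2|5)=-1, (2|5)=-1; sign (−1)^0·-1^-1·-1^0 = -1.
(a,b)_19: α=0, u≡14; β=4, v≡18 (mod 19); (14|19)=-1, (18|19)=-1; sign (−1)^0·-1^4·-1^0 = +1.
(a,b)_∞: sgn(-222343)=−, sgn(-510)=−, so -1.
(a,b)_41: α=1, u≡30; β=0, v≡9 (mod 41); (30|41)=-1, (9|41)=+1; sign (−1)^0·-1^0·+1^1 = +1.
(a,b)_11: α=1, u≡5; β=2, v≡7 (mod 11); (5|11)=+1, (7|11)=-1; sign (−1)^0·+1^2·-1^1 = -1.
(-222343, -510 / ℚ) ramifies at {3, 5, 11, 17, 29, ∞}: a division algebra.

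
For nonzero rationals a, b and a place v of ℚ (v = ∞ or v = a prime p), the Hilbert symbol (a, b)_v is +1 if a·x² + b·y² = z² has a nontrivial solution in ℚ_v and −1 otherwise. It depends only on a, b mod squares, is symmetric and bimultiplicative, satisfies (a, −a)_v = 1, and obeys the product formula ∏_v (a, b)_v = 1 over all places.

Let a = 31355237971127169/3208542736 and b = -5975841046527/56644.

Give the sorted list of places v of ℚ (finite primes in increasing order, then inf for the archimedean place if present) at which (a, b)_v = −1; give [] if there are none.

(a, b) ≡ (405449, -1953527) mod (ℚ^×)²; places V = {2, 3, 7, 11, 17, 29, 31, 41, 53, ∞}.
(a,b)_∞: sgn(405449)=+, sgn(-1953527)=−, so +1.
(a,b)_29: α=1, u≡15; β=1, v≡9 (mod 29); (15|29)=-1, (9|29)=+1; sign (−1)^0·-1^1·+1^1 = -1.
(a,b)_3: α=4, u≡2; β=2, v≡1 (mod 3); (2|3)=-1, (1|3)=+1; sign (−1)^0·-1^2·+1^4 = +1.
(a,b)_41: α=1, u≡40; β=1, v≡18 (mod 41); (40|41)=+1, (18|41)=+1; sign (−1)^0·+1^1·+1^1 = +1.
(a,b)_7: α=-4, u≡1; β=-2, v≡5 (mod 7); (1|7)=+1, (5|7)=-1; sign (−1)^0·+1^-2·-1^-4 = +1.
(a,b)_53: α=4, u≡11; β=3, v≡25 (mod 53); (11|53)=+1, (25|53)=+1; sign (−1)^0·+1^3·+1^4 = +1.
(a,b)_2: α=-4, β=-2; u≡1, v≡1 (mod 8); ε(u)ε(v)=0·0, αω(v)=-4·0, βω(u)=-2·0; sum ≡ 0  ⇒  +1.
(a,b)_31: α=1, u≡4; β=1, v≡12 (mod 31); (4|31)=+1, (12|31)=-1; sign (−1)^1·+1^1·-1^1 = +1.
(a,b)_11: α=3, u≡5; β=2, v≡2 (mod 11); (5|11)=+1, (2|11)=-1; sign (−1)^0·+1^2·-1^3 = -1.
(a,b)_17: α=-4, u≡2; β=-2, v≡3 (mod 17); (2|17)=+1, (3|17)=-1; sign (−1)^0·+1^-2·-1^-4 = +1.
(405449, -1953527 / ℚ) ramifies at {11, 29}: a division algebra.

[11, 29]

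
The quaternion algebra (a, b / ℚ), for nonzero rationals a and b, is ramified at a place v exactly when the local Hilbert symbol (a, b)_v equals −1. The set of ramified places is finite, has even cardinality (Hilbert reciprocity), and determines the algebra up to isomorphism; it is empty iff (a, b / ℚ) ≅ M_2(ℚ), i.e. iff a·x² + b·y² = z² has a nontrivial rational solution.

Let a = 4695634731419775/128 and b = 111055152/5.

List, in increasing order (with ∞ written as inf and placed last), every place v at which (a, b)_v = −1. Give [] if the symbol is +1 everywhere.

Mod squares: a ≡ 8398, b ≡ 96135. Check v ∈ {∞, 2, 3, 5, 11, 13, 17, 19, 29}.
v=29: a=29^2·(≡15), b=29^1·(≡25) mod 29; (15|29)=-1, (25|29)=+1; (−1)^{2·1·14}·(-1)^1·(+1)^2 = -1.
v=∞: 8398 > 0 and 96135 > 0  ⇒  (a,b)_∞ = +1.
v=19: a=19^1·(≡17), b=19^2·(≡12) mod 19; (17|19)=+1, (12|19)=-1; (−1)^{1·2·9}·(+1)^2·(-1)^1 = -1.
v=5: a=5^2·(≡2), b=5^-1·(≡2) mod 5; (2|5)=-1, (2|5)=-1; (−1)^{2·-1·2}·(-1)^-1·(-1)^2 = -1.
v=2: v_2(a)=-7, v_2(b)=4; units ≡ 7, 7 (mod 8); ε·ε+αω+βω = 1·1+-7·0+4·0 ≡ 1  ⇒  (a,b)_2 = -1.
v=17: a=17^3·(≡4), b=17^1·(≡3) mod 17; (4|17)=+1, (3|17)=-1; (−1)^{3·1·8}·(+1)^1·(-1)^3 = -1.
v=3: a=3^2·(≡1), b=3^1·(≡2) mod 3; (1|3)=+1, (2|3)=-1; (−1)^{2·1·1}·(+1)^1·(-1)^2 = +1.
v=11: a=11^2·(≡5), b=11^0·(≡2) mod 11; (5|11)=+1, (2|11)=-1; (−1)^{2·0·5}·(+1)^0·(-1)^2 = +1.
v=13: a=13^3·(≡3), b=13^1·(≡8) mod 13; (3|13)=+1, (8|13)=-1; (−1)^{3·1·6}·(+1)^1·(-1)^3 = -1.
(8398, 96135 / ℚ) ramifies at {2, 5, 13, 17, 19, 29}: a division algebra.

[2, 5, 13, 17, 19, 29]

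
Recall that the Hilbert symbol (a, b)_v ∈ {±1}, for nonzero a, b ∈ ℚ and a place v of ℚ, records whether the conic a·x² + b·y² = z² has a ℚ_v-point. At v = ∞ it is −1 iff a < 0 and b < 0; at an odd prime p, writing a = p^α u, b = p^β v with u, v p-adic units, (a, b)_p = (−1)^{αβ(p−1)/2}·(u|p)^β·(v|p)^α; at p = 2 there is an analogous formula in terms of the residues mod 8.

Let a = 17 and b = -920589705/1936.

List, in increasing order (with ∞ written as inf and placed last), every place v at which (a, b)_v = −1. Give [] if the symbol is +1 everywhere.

(a, b) ≡ (17, -105) mod (ℚ^×)²; places V = {2, 3, 5, 7, 11, 17, 47, ∞}.
(a,b)_5: α=0, u≡2; β=1, v≡4 (mod 5); (2|5)=-1, (4|5)=+1; sign (−1)^0·-1^1·+1^0 = -1.
(a,b)_2: α=0, β=-4; u≡1, v≡7 (mod 8); ε(u)ε(v)=0·1, αω(v)=0·0, βω(u)=-4·0; sum ≡ 0  ⇒  +1.
(a,b)_47: α=0, u≡17; β=2, v≡37 (mod 47); (17|47)=+1, (37|47)=+1; sign (−1)^0·+1^2·+1^0 = +1.
(a,b)_∞: sgn(17)=+, sgn(-105)=−, so +1.
(a,b)_7: α=0, u≡3; β=3, v≡3 (mod 7); (3|7)=-1, (3|7)=-1; sign (−1)^0·-1^3·-1^0 = -1.
(a,b)_3: α=0, u≡2; β=5, v≡1 (mod 3); (2|3)=-1, (1|3)=+1; sign (−1)^0·-1^5·+1^0 = -1.
(a,b)_11: α=0, u≡6; β=-2, v≡4 (mod 11); (6|11)=-1, (4|11)=+1; sign (−1)^0·-1^-2·+1^0 = +1.
(a,b)_17: α=1, u≡1; β=0, v≡5 (mod 17); (1|17)=+1, (5|17)=-1; sign (−1)^0·+1^0·-1^1 = -1.
Ram(17, -105) = {3, 5, 7, 17}; no ℚ_3-point on the conic.

[3, 5, 7, 17]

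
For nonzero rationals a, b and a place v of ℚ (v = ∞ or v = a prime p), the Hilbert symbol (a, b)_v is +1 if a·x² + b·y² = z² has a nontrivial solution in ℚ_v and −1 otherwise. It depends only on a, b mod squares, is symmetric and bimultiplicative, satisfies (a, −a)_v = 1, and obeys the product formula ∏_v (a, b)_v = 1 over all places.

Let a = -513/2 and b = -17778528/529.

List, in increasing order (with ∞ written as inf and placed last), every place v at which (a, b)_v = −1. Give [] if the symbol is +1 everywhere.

(a, b) ≡ (-114, -38) mod (ℚ^×)²; places V = {2, 3, 19, 23, ∞}.
(a,b)_2: α=-1, β=5; u≡7, v≡5 (mod 8); ε(u)ε(v)=1·0, αω(v)=-1·1, βω(u)=5·0; sum ≡ 1  ⇒  -1.
(a,b)_3: α=3, u≡1; β=4, v≡1 (mod 3); (1|3)=+1, (1|3)=+1; sign (−1)^0·+1^4·+1^3 = +1.
(a,b)_23: α=0, u≡8; β=-2, v≡12 (mod 23); (8|23)=+1, (12|23)=+1; sign (−1)^0·+1^-2·+1^0 = +1.
(a,b)_19: α=1, u≡15; β=3, v≡9 (mod 19); (15|19)=-1, (9|19)=+1; sign (−1)^1·-1^3·+1^1 = +1.
(a,b)_∞: sgn(-114)=−, sgn(-38)=−, so -1.
(-114, -38 / ℚ) ramifies at {2, ∞}: a division algebra.

[2, inf]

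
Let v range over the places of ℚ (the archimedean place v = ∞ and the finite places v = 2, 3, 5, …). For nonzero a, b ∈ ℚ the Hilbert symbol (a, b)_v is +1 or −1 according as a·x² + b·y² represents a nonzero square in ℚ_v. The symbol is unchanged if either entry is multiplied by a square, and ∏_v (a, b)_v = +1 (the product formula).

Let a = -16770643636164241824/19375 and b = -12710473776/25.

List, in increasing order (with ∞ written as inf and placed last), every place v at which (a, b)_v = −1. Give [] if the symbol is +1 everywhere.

[2, 11, 17, inf]

Mod squares: a ≡ -806, b ≡ -10659. Check v ∈ {∞, 2, 3, 5, 7, 11, 13, 17, 19, 23, 31}.
v=19: a=19^2·(≡5), b=19^1·(≡17) mod 19; (5|19)=+1, (17|19)=+1; (−1)^{2·1·9}·(+1)^1·(+1)^2 = +1.
v=3: a=3^6·(≡1), b=3^3·(≡2) mod 3; (1|3)=+1, (2|3)=-1; (−1)^{6·3·1}·(+1)^3·(-1)^6 = +1.
v=2: v_2(a)=5, v_2(b)=4; units ≡ 5, 5 (mod 8); ε·ε+αω+βω = 0·0+5·1+4·1 ≡ 1  ⇒  (a,b)_2 = -1.
v=11: a=11^2·(≡7), b=11^1·(≡8) mod 11; (7|11)=-1, (8|11)=-1; (−1)^{2·1·5}·(-1)^1·(-1)^2 = -1.
v=17: a=17^2·(≡3), b=17^1·(≡4) mod 17; (3|17)=-1, (4|17)=+1; (−1)^{2·1·8}·(-1)^1·(+1)^2 = -1.
v=31: a=31^-1·(≡9), b=31^0·(≡16) mod 31; (9|31)=+1, (16|31)=+1; (−1)^{-1·0·15}·(+1)^0·(+1)^-1 = +1.
v=13: a=13^3·(≡1), b=13^2·(≡3) mod 13; (1|13)=+1, (3|13)=+1; (−1)^{3·2·6}·(+1)^2·(+1)^3 = +1.
v=7: a=7^2·(≡3), b=7^2·(≡2) mod 7; (3|7)=-1, (2|7)=+1; (−1)^{2·2·3}·(-1)^2·(+1)^2 = +1.
v=∞: -806 < 0 and -10659 < 0  ⇒  (a,b)_∞ = -1.
v=23: a=23^2·(≡17), b=23^0·(≡16) mod 23; (17|23)=-1, (16|23)=+1; (−1)^{2·0·11}·(-1)^0·(+1)^2 = +1.
v=5: a=5^-4·(≡1), b=5^-2·(≡4) mod 5; (1|5)=+1, (4|5)=+1; (−1)^{-4·-2·2}·(+1)^-2·(+1)^-4 = +1.
|Ram(-806, -10659)| = 4, even; anisotropic at {2, 11, 17, ∞}.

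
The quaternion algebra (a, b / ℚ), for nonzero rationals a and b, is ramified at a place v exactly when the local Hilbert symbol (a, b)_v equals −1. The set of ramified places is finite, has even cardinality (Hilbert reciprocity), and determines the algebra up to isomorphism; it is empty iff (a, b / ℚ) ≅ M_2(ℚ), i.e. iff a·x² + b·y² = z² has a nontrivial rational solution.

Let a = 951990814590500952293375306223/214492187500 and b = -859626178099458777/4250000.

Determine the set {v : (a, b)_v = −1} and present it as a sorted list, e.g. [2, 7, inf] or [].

[17, 29]

(a, b) ≡ (133, -45849) mod (ℚ^×)²; places V = {2, 3, 5, 7, 17, 19, 23, 29, 31, 37, ∞}.
(a,b)_19: α=-1, u≡1; β=0, v≡17 (mod 19); (1|19)=+1, (17|19)=+1; sign (−1)^0·+1^0·+1^-1 = +1.
(a,b)_37: α=6, u≡13; β=4, v≡13 (mod 37); (13|37)=-1, (13|37)=-1; sign (−1)^0·-1^4·-1^6 = +1.
(a,b)_7: α=3, u≡5; β=2, v≡4 (mod 7); (5|7)=-1, (4|7)=+1; sign (−1)^0·-1^2·+1^3 = +1.
(a,b)_23: α=4, u≡3; β=2, v≡3 (mod 23); (3|23)=+1, (3|23)=+1; sign (−1)^0·+1^2·+1^4 = +1.
(a,b)_2: α=-2, β=-4; u≡5, v≡7 (mod 8); ε(u)ε(v)=0·1, αω(v)=-2·0, βω(u)=-4·1; sum ≡ 0  ⇒  +1.
(a,b)_5: α=-10, u≡2; β=-6, v≡4 (mod 5); (2|5)=-1, (4|5)=+1; sign (−1)^0·-1^-6·+1^-10 = +1.
(a,b)_31: α=2, u≡4; β=1, v≡5 (mod 31); (4|31)=+1, (5|31)=+1; sign (−1)^0·+1^1·+1^2 = +1.
(a,b)_3: α=14, u≡1; β=9, v≡2 (mod 3); (1|3)=+1, (2|3)=-1; sign (−1)^0·+1^9·-1^14 = +1.
(a,b)_17: α=-2, u≡3; β=-1, v≡14 (mod 17); (3|17)=-1, (14|17)=-1; sign (−1)^0·-1^-1·-1^-2 = -1.
(a,b)_∞: sgn(133)=+, sgn(-45849)=−, so +1.
(a,b)_29: α=2, u≡21; β=1, v≡12 (mod 29); (21|29)=-1, (12|29)=-1; sign (−1)^0·-1^1·-1^2 = -1.
Ram(133, -45849) = {17, 29}; no ℚ_17-point on the conic.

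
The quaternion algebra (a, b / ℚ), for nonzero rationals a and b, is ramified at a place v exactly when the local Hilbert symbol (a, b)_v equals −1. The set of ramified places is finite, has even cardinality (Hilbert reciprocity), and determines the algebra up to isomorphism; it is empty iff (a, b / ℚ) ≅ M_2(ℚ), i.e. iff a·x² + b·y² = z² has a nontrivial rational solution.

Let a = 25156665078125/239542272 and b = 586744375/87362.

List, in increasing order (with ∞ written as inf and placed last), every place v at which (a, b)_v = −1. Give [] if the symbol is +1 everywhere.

[2, 5, 7, 23]

(a, b) ≡ (27370, 782) mod (ℚ^×)²; places V = {2, 3, 5, 7, 11, 17, 19, 23, ∞}.
(a,b)_7: α=7, u≡4; β=4, v≡6 (mod 7); (4|7)=+1, (6|7)=-1; sign (−1)^0·+1^4·-1^7 = -1.
(a,b)_5: α=7, u≡4; β=4, v≡3 (mod 5); (4|5)=+1, (3|5)=-1; sign (−1)^0·+1^4·-1^7 = -1.
(a,b)_∞: sgn(27370)=+, sgn(782)=+, so +1.
(a,b)_19: α=-2, u≡15; β=-2, v≡8 (mod 19); (15|19)=-1, (8|19)=-1; sign (−1)^0·-1^-2·-1^-2 = +1.
(a,b)_2: α=-13, β=-1; u≡5, v≡7 (mod 8); ε(u)ε(v)=0·1, αω(v)=-13·0, βω(u)=-1·1; sum ≡ 1  ⇒  -1.
(a,b)_17: α=1, u≡14; β=1, v≡11 (mod 17); (14|17)=-1, (11|17)=-1; sign (−1)^0·-1^1·-1^1 = +1.
(a,b)_23: α=1, u≡20; β=1, v≡19 (mod 23); (20|23)=-1, (19|23)=-1; sign (−1)^1·-1^1·-1^1 = -1.
(a,b)_11: α=0, u≡10; β=-2, v≡9 (mod 11); (10|11)=-1, (9|11)=+1; sign (−1)^0·-1^-2·+1^0 = +1.
(a,b)_3: α=-4, u≡1; β=0, v≡2 (mod 3); (1|3)=+1, (2|3)=-1; sign (−1)^0·+1^0·-1^-4 = +1.
|Ram(27370, 782)| = 4, even; anisotropic at {2, 5, 7, 23}.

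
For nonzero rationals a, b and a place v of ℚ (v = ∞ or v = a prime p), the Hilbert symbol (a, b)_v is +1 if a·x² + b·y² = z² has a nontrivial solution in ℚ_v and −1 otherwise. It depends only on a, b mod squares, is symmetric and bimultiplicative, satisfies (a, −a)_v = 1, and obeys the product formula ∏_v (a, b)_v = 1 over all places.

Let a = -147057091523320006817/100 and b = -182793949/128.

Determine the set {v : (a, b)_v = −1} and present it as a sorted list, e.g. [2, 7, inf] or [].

[2, 23, 31, 41, 43, inf]

Mod squares: a ≡ -74777, b ≡ -2163242. Check v ∈ {∞, 2, 5, 13, 23, 31, 37, 41, 43, 47}.
v=41: a=41^4·(≡3), b=41^1·(≡23) mod 41; (3|41)=-1, (23|41)=+1; (−1)^{4·1·20}·(-1)^1·(+1)^4 = -1.
v=13: a=13^0·(≡12), b=13^2·(≡4) mod 13; (12|13)=+1, (4|13)=+1; (−1)^{0·2·6}·(+1)^2·(+1)^0 = +1.
v=5: a=5^-2·(≡2), b=5^0·(≡2) mod 5; (2|5)=-1, (2|5)=-1; (−1)^{-2·0·2}·(-1)^0·(-1)^-2 = +1.
v=37: a=37^3·(≡32), b=37^1·(≡5) mod 37; (32|37)=-1, (5|37)=-1; (−1)^{3·1·18}·(-1)^1·(-1)^3 = +1.
v=2: v_2(a)=-2, v_2(b)=-7; units ≡ 7, 3 (mod 8); ε·ε+αω+βω = 1·1+-2·1+-7·0 ≡ 1  ⇒  (a,b)_2 = -1.
v=31: a=31^2·(≡22), b=31^1·(≡6) mod 31; (22|31)=-1, (6|31)=-1; (−1)^{2·1·15}·(-1)^1·(-1)^2 = -1.
v=23: a=23^2·(≡5), b=23^1·(≡12) mod 23; (5|23)=-1, (12|23)=+1; (−1)^{2·1·11}·(-1)^1·(+1)^2 = -1.
v=47: a=47^1·(≡17), b=47^0·(≡36) mod 47; (17|47)=+1, (36|47)=+1; (−1)^{1·0·23}·(+1)^0·(+1)^1 = +1.
v=43: a=43^1·(≡13), b=43^0·(≡3) mod 43; (13|43)=+1, (3|43)=-1; (−1)^{1·0·21}·(+1)^0·(-1)^1 = -1.
v=∞: -74777 < 0 and -2163242 < 0  ⇒  (a,b)_∞ = -1.
(-74777, -2163242 / ℚ) ramifies at {2, 23, 31, 41, 43, ∞}: a division algebra.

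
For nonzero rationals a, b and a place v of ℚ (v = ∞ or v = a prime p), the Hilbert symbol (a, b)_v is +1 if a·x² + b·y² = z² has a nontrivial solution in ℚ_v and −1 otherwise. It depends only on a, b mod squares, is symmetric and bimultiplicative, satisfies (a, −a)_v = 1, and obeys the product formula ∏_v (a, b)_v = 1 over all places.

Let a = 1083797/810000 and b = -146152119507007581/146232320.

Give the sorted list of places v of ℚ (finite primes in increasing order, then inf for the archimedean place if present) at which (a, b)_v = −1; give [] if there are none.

[3, 5, 23, 31]

Mod squares: a ≡ 53, b ≡ -24373905. Check v ∈ {∞, 2, 3, 5, 11, 13, 23, 31, 43, 53}.
v=11: a=11^2·(≡9), b=11^4·(≡4) mod 11; (9|11)=+1, (4|11)=+1; (−1)^{2·4·5}·(+1)^4·(+1)^2 = +1.
v=∞: 53 > 0 and -24373905 < 0  ⇒  (a,b)_∞ = +1.
v=3: a=3^-4·(≡2), b=3^7·(≡1) mod 3; (2|3)=-1, (1|3)=+1; (−1)^{-4·7·1}·(-1)^7·(+1)^-4 = -1.
v=31: a=31^0·(≡6), b=31^1·(≡23) mod 31; (6|31)=-1, (23|31)=-1; (−1)^{0·1·15}·(-1)^1·(-1)^0 = -1.
v=53: a=53^1·(≡44), b=53^3·(≡11) mod 53; (44|53)=+1, (11|53)=+1; (−1)^{1·3·26}·(+1)^3·(+1)^1 = +1.
v=5: a=5^-4·(≡2), b=5^-1·(≡1) mod 5; (2|5)=-1, (1|5)=+1; (−1)^{-4·-1·2}·(-1)^-1·(+1)^-4 = -1.
v=2: v_2(a)=-4, v_2(b)=-10; units ≡ 5, 7 (mod 8); ε·ε+αω+βω = 0·1+-4·0+-10·1 ≡ 0  ⇒  (a,b)_2 = +1.
v=13: a=13^2·(≡12), b=13^-4·(≡3) mod 13; (12|13)=+1, (3|13)=+1; (−1)^{2·-4·6}·(+1)^-4·(+1)^2 = +1.
v=43: a=43^0·(≡41), b=43^1·(≡22) mod 43; (41|43)=+1, (22|43)=-1; (−1)^{0·1·21}·(+1)^1·(-1)^0 = +1.
v=23: a=23^0·(≡22), b=23^1·(≡6) mod 23; (22|23)=-1, (6|23)=+1; (−1)^{0·1·11}·(-1)^1·(+1)^0 = -1.
Ram(53, -24373905) = {3, 5, 23, 31}; no ℚ_3-point on the conic.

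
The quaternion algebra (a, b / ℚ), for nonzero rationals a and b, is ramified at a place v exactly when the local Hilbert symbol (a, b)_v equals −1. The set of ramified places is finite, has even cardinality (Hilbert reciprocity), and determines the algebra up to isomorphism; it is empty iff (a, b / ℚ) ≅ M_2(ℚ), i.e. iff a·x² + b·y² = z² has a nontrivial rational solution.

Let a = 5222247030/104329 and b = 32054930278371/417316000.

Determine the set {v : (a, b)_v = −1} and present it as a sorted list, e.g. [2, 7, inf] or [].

[5, 13]

(a, b) ≡ (1430, 110) mod (ℚ^×)²; places V = {2, 3, 5, 7, 11, 13, 17, 19, 37, ∞}.
(a,b)_13: α=3, u≡11; β=6, v≡6 (mod 13); (11|13)=-1, (6|13)=-1; sign (−1)^0·-1^6·-1^3 = -1.
(a,b)_37: α=0, u≡8; β=2, v≡36 (mod 37); (8|37)=-1, (36|37)=+1; sign (−1)^0·-1^2·+1^0 = +1.
(a,b)_7: α=4, u≡4; β=2, v≡6 (mod 7); (4|7)=+1, (6|7)=-1; sign (−1)^0·+1^2·-1^4 = +1.
(a,b)_11: α=1, u≡3; β=1, v≡6 (mod 11); (3|11)=+1, (6|11)=-1; sign (−1)^1·+1^1·-1^1 = +1.
(a,b)_17: α=-2, u≡16; β=-2, v≡16 (mod 17); (16|17)=+1, (16|17)=+1; sign (−1)^0·+1^-2·+1^-2 = +1.
(a,b)_5: α=1, u≡4; β=-3, v≡2 (mod 5); (4|5)=+1, (2|5)=-1; sign (−1)^0·+1^-3·-1^1 = -1.
(a,b)_2: α=1, β=-5; u≡3, v≡7 (mod 8); ε(u)ε(v)=1·1, αω(v)=1·0, βω(u)=-5·1; sum ≡ 0  ⇒  +1.
(a,b)_3: α=2, u≡2; β=2, v≡2 (mod 3); (2|3)=-1, (2|3)=-1; sign (−1)^0·-1^2·-1^2 = +1.
(a,b)_19: α=-2, u≡4; β=-2, v≡14 (mod 19); (4|19)=+1, (14|19)=-1; sign (−1)^0·+1^-2·-1^-2 = +1.
(a,b)_∞: sgn(1430)=+, sgn(110)=+, so +1.
(1430, 110 / ℚ) ramifies at {5, 13}: a division algebra.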